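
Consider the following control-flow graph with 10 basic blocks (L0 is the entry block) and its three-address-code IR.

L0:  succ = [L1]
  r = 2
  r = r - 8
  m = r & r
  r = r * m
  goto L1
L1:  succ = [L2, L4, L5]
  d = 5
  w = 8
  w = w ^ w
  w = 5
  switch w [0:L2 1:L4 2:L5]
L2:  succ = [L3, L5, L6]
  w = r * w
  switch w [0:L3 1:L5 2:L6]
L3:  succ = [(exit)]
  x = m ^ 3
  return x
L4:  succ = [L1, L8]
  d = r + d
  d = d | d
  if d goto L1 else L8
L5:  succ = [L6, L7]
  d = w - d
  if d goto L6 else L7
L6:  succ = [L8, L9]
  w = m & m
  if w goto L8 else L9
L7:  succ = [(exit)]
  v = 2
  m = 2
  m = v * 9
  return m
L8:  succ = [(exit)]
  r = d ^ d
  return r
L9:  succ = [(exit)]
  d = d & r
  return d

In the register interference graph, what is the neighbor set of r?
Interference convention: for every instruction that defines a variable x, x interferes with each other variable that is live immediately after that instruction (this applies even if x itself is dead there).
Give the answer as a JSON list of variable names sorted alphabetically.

Answer: ["d", "m", "w"]

Working:
Block summaries:
  L0 def {m,r} use ∅
  L1 def {d,w} use ∅
  L2 def {w} use {r,w}
  L3 def {x} use {m}
  L4 def {d} use {d,r}
  L5 def {d} use {d,w}
  L6 def {w} use {m}
  L7 def {m,v} use ∅
  L8 def {r} use {d}
  L9 def {d} use {d,r}

Liveness:
  live L0: ∅→{m,r}
  live L1: {m,r}→{d,m,r,w}
  live L2: {d,m,r,w}→{d,m,r,w}
  live L3: {m}→∅
  live L4: {d,m,r}→{d,m,r}
  live L5: {d,m,r,w}→{d,m,r}
  live L6: {d,m,r}→{d,r}
  live L7: ∅→∅
  live L8: {d}→∅
  live L9: {d,r}→∅

Conflict graph:
  d — {m,r,w}
  m — {d,r,v,w}
  r — {d,m,w}
  v — {m}
  w — {d,m,r}
  x — ∅

N(r) = ["d", "m", "w"]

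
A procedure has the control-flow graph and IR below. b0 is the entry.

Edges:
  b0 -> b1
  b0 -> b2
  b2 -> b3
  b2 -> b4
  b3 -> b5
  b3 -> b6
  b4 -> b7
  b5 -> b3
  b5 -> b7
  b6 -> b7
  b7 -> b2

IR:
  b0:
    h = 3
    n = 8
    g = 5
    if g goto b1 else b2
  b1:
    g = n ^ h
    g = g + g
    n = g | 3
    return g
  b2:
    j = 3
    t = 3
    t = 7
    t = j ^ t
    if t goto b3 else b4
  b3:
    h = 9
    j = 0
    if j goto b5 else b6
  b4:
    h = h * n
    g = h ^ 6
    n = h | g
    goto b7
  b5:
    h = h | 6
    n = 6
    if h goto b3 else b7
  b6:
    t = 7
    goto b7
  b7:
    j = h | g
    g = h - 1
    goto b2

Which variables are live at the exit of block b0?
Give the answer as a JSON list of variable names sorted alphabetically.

def/use:
  b0 def {g,h,n} use ∅
  b1 def {g,n} use {h,n}
  b2 def {j,t} use ∅
  b3 def {h,j} use ∅
  b4 def {g,h,n} use {h,n}
  b5 def {h,n} use {h}
  b6 def {t} use ∅
  b7 def {g,j} use {g,h}

Liveness:
  b0 li=∅ lo={g,h,n}
  b1 li={h,n} lo=∅
  b2 li={g,h,n} lo={g,h,n}
  b3 li={g,n} lo={g,h,n}
  b4 li={h,n} lo={g,h,n}
  b5 li={g,h} lo={g,h,n}
  b6 li={g,h,n} lo={g,h,n}
  b7 li={g,h,n} lo={g,h,n}

live-out(b0) = ["g", "h", "n"]

Answer: ["g", "h", "n"]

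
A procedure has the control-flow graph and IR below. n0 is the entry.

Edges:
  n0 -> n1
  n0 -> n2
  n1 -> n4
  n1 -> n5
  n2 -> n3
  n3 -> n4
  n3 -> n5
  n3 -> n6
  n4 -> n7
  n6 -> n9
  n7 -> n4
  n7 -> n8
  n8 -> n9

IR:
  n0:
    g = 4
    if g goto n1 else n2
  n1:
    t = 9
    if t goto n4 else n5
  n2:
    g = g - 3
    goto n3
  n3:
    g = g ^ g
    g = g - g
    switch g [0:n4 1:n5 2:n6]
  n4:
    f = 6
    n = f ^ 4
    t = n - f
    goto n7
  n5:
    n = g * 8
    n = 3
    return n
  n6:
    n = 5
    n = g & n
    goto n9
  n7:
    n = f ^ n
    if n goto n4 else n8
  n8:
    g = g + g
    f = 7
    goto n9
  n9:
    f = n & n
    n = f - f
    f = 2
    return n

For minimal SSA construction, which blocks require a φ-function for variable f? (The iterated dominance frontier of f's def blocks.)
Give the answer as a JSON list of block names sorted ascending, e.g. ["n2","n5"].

Answer: ["n4", "n9"]

Analysis:
idom tree: n1←n0 n2←n0 n3←n2 n4←n0 n5←n0 n6←n3 n7←n4 n8←n7 n9←n0
Dom at joins:
  n4: preds {n1,n3,n7}: {n0,n1} ∩ {n0,n2,n3} ∩ {n0,n4,n7} = {n0}; idom=n0
  n5: preds {n1,n3}: {n0,n1} ∩ {n0,n2,n3} = {n0}; idom=n0
  n9: preds {n6,n8}: {n0,n2,n3,n6} ∩ {n0,n4,n7,n8} = {n0}; idom=n0

DF derivation:
  n4←n1: walk n1 to n0
  n4←n3: walk n3→n2 to n0
  n4←n7: walk n7→n4 to n0
  n5←n1: walk n1 to n0
  n5←n3: walk n3→n2 to n0
  n9←n6: walk n6→n3→n2 to n0
  n9←n8: walk n8→n7→n4 to n0
  n0 → ∅
  n1 → {n4,n5}
  n2 → {n4,n5,n9}
  n3 → {n4,n5,n9}
  n4 → {n4,n9}
  n5 → ∅
  n6 → {n9}
  n7 → {n4,n9}
  n8 → {n9}
  n9 → ∅

φ for f: defs {n4,n8,n9}
  DF⁺ = {n4,n9}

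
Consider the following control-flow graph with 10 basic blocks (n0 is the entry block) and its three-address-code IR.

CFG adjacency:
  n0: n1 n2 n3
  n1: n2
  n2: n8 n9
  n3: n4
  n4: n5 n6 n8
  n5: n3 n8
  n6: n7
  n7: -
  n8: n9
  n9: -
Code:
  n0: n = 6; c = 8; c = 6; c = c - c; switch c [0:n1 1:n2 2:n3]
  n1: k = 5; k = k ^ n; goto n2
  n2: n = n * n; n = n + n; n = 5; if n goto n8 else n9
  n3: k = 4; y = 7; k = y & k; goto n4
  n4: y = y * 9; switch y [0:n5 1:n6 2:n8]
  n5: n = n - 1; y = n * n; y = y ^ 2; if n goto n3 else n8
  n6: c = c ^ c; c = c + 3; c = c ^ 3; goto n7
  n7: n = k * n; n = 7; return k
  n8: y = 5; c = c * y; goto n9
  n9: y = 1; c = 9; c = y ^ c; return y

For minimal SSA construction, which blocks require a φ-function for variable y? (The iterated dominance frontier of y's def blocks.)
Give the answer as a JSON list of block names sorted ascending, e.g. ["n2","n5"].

idom tree: n1←n0 n2←n0 n3←n0 n4←n3 n5←n4 n6←n4 n7←n6 n8←n0 n9←n0
Dom at joins:
  n2: preds {n0,n1}: {n0} ∩ {n0,n1} = {n0}; idom=n0
  n3: preds {n0,n5}: {n0} ∩ {n0,n3,n4,n5} = {n0}; idom=n0
  n8: preds {n2,n4,n5}: {n0,n2} ∩ {n0,n3,n4} ∩ {n0,n3,n4,n5} = {n0}; idom=n0
  n9: preds {n2,n8}: {n0,n2} ∩ {n0,n8} = {n0}; idom=n0

Frontier:
  n2←n0: walk · to n0
  n2←n1: walk n1 to n0
  n3←n0: walk · to n0
  n3←n5: walk n5→n4→n3 to n0
  n8←n2: walk n2 to n0
  n8←n4: walk n4→n3 to n0
  n8←n5: walk n5→n4→n3 to n0
  n9←n2: walk n2 to n0
  n9←n8: walk n8 to n0
  n0: DF=∅
  n1: DF={n2}
  n2: DF={n8,n9}
  n3: DF={n3,n8}
  n4: DF={n3,n8}
  n5: DF={n3,n8}
  n6: DF=∅
  n7: DF=∅
  n8: DF={n9}
  n9: DF=∅

φ for y: defs {n3,n4,n5,n8,n9}
  DF⁺ = {n3,n8,n9}

Answer: ["n3", "n8", "n9"]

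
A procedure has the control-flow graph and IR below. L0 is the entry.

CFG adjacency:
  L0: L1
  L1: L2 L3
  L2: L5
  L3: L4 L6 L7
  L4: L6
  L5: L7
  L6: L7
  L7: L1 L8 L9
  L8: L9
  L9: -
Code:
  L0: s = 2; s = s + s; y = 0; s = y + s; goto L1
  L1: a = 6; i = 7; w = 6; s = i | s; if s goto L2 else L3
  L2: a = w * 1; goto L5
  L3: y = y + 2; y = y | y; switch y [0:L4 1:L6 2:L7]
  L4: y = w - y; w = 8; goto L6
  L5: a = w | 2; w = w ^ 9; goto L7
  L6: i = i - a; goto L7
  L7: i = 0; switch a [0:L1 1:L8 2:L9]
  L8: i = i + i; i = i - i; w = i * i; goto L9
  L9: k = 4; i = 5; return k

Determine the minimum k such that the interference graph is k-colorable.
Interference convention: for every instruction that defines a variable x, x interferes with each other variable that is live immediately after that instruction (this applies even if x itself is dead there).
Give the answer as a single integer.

Answer: 5

Derivation:
Block summaries:
  L0: def={s,y} ue=∅
  L1: def={a,i,s,w} ue={s}
  L2: def={a} ue={w}
  L3: def={y} ue={y}
  L4: def={w,y} ue={w,y}
  L5: def={a,w} ue={w}
  L6: def={i} ue={a,i}
  L7: def={i} ue={a}
  L8: def={i,w} ue={i}
  L9: def={i,k} ue=∅

Liveness:
  L0: in=∅ out={s,y}
  L1: in={s,y} out={a,i,s,w,y}
  L2: in={s,w,y} out={s,w,y}
  L3: in={a,i,s,w,y} out={a,i,s,w,y}
  L4: in={a,i,s,w,y} out={a,i,s,y}
  L5: in={s,w,y} out={a,s,y}
  L6: in={a,i,s,y} out={a,s,y}
  L7: in={a,s,y} out={i,s,y}
  L8: in={i} out=∅
  L9: in=∅ out=∅

Interfere edges:
  a — {i,s,w,y}
  i — {a,k,s,w,y}
  k — {i}
  s — {a,i,w,y}
  w — {a,i,s,y}
  y — {a,i,s,w}

Colouring:
  lower bound: {a,i,s,w,y} mutually conflict ⇒ χ ≥ 5
  assign a→r1 i→r0 k→r1 s→r2 w→r3 y→r4 — no edge inside a register ⇒ χ ≤ 5
  χ = 5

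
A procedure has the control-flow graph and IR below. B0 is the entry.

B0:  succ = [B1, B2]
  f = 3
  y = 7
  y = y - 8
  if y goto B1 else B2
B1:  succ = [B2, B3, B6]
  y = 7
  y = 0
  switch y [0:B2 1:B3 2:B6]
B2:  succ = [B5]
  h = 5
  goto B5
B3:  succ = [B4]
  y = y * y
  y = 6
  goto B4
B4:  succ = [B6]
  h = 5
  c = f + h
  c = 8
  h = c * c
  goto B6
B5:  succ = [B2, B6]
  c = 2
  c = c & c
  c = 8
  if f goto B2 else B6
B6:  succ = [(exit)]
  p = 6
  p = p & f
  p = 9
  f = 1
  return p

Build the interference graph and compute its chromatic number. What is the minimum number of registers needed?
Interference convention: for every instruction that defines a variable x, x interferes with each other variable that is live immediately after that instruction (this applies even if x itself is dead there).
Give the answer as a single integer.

Block summaries:
  B0: {f,y} / ∅
  B1: {y} / ∅
  B2: {h} / ∅
  B3: {y} / {y}
  B4: {c,h} / {f}
  B5: {c} / {f}
  B6: {f,p} / {f}

Backward fixpoint:
  B0: in=∅ out={f}
  B1: in={f} out={f,y}
  B2: in={f} out={f}
  B3: in={f,y} out={f}
  B4: in={f} out={f}
  B5: in={f} out={f}
  B6: in={f} out=∅

Conflict graph:
  c: {f}
  f: {c,h,p,y}
  h: {f}
  p: {f}
  y: {f}

Chromatic number:
  lower bound: {c,f} mutually conflict ⇒ χ ≥ 2
  assign c→r1 f→r0 h→r1 p→r1 y→r1 — no edge inside a register ⇒ χ ≤ 2
  χ = 2

Answer: 2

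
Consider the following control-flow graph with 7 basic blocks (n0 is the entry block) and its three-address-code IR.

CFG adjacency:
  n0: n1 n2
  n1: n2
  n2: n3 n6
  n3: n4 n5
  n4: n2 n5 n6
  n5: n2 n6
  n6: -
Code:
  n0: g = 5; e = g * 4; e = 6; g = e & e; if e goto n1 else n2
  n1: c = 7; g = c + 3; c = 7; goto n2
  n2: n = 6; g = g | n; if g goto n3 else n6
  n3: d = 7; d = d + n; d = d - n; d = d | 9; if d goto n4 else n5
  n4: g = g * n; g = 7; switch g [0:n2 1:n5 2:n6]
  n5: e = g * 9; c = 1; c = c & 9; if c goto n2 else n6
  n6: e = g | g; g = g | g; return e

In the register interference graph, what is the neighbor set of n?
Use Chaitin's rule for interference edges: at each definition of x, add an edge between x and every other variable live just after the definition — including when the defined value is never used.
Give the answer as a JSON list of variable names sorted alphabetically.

Answer: ["d", "g"]

Working:
Per-block:
  n0 def {e,g} use ∅
  n1 def {c,g} use ∅
  n2 def {g,n} use {g}
  n3 def {d} use {n}
  n4 def {g} use {g,n}
  n5 def {c,e} use {g}
  n6 def {e,g} use {g}

Live sets:
  n0: in=∅ out={g}
  n1: in=∅ out={g}
  n2: in={g} out={g,n}
  n3: in={g,n} out={g,n}
  n4: in={g,n} out={g}
  n5: in={g} out={g}
  n6: in={g} out=∅

Interference:
  c: {g}
  d: {g,n}
  e: {g}
  g: {c,d,e,n}
  n: {d,g}

N(n) = ["d", "g"]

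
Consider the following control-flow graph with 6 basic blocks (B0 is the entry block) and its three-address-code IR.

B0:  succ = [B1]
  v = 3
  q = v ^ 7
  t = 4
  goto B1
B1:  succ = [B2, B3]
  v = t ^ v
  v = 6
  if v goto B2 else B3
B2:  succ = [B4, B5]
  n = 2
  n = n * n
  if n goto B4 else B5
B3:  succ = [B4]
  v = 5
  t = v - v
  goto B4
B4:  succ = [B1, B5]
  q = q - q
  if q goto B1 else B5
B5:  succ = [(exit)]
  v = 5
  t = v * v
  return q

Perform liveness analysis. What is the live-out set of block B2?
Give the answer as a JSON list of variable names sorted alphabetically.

Per-block:
  B0 def {q,t,v} use ∅
  B1 def {v} use {t,v}
  B2 def {n} use ∅
  B3 def {t,v} use ∅
  B4 def {q} use {q}
  B5 def {t,v} use {q}

Live sets:
  B0 li=∅ lo={q,t,v}
  B1 li={q,t,v} lo={q,t,v}
  B2 li={q,t,v} lo={q,t,v}
  B3 li={q} lo={q,t,v}
  B4 li={q,t,v} lo={q,t,v}
  B5 li={q} lo=∅

live-out(B2) = ["q", "t", "v"]

Answer: ["q", "t", "v"]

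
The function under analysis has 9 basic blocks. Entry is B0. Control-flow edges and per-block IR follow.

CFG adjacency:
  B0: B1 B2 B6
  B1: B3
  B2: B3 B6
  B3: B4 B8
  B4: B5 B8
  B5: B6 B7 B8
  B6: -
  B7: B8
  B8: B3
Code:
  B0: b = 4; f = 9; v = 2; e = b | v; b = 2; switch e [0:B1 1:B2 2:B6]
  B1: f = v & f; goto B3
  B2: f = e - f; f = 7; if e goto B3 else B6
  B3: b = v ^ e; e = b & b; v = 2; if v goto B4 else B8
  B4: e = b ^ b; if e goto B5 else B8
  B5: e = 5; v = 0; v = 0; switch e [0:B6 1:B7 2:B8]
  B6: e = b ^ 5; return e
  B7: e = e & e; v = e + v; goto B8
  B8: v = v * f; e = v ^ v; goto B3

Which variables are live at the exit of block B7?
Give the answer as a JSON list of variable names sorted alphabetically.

Block summaries:
  B0: {b,e,f,v} / ∅
  B1: {f} / {f,v}
  B2: {f} / {e,f}
  B3: {b,e,v} / {e,v}
  B4: {e} / {b}
  B5: {e,v} / ∅
  B6: {e} / {b}
  B7: {e,v} / {e,v}
  B8: {e,v} / {f,v}

Liveness:
  B0: in=∅ out={b,e,f,v}
  B1: in={e,f,v} out={e,f,v}
  B2: in={b,e,f,v} out={b,e,f,v}
  B3: in={e,f,v} out={b,f,v}
  B4: in={b,f,v} out={b,f,v}
  B5: in={b,f} out={b,e,f,v}
  B6: in={b} out=∅
  B7: in={e,f,v} out={f,v}
  B8: in={f,v} out={e,f,v}

live-out(B7) = ["f", "v"]

Answer: ["f", "v"]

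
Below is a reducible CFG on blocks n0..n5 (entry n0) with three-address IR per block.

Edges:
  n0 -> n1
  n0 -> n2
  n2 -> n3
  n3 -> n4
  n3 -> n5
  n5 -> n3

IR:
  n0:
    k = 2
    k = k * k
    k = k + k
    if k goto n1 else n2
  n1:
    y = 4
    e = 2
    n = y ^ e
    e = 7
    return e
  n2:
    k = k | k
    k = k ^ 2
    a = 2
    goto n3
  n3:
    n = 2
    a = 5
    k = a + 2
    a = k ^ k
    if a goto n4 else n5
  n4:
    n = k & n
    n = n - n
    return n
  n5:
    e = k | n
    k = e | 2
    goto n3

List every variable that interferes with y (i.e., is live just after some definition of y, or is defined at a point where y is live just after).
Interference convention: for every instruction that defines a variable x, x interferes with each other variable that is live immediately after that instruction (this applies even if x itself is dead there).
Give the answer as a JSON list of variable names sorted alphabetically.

Block summaries:
  n0: def={k} ue=∅
  n1: def={e,n,y} ue=∅
  n2: def={a,k} ue={k}
  n3: def={a,k,n} ue=∅
  n4: def={n} ue={k,n}
  n5: def={e,k} ue={k,n}

Live sets:
  n0: in=∅ out={k}
  n1: in=∅ out=∅
  n2: in={k} out=∅
  n3: in=∅ out={k,n}
  n4: in={k,n} out=∅
  n5: in={k,n} out=∅

Interference:
  a↔{k,n}
  e↔{y}
  k↔{a,n}
  n↔{a,k}
  y↔{e}

N(y) = ["e"]

Answer: ["e"]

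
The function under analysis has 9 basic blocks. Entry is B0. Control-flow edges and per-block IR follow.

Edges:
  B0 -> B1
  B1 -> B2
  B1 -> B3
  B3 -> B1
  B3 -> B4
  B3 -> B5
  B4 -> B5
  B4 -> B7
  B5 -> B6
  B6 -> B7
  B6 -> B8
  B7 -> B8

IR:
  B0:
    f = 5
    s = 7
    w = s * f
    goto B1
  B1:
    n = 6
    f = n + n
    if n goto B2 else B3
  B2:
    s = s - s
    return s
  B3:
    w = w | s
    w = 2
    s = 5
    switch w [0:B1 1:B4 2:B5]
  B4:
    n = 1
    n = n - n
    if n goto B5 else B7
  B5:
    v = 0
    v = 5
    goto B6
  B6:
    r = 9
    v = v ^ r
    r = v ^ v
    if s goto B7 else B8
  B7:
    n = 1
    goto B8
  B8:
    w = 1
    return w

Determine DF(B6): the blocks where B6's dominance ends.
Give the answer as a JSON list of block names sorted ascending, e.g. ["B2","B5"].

Answer: ["B7", "B8"]

Derivation:
idom tree: B1←B0 B2←B1 B3←B1 B4←B3 B5←B3 B6←B5 B7←B3 B8←B3
Dom∩ at merges:
  B1: preds {B0,B3}: {B0} ∩ {B0,B1,B3} = {B0}; idom=B0
  B5: preds {B3,B4}: {B0,B1,B3} ∩ {B0,B1,B3,B4} = {B0,B1,B3}; idom=B3
  B7: preds {B4,B6}: {B0,B1,B3,B4} ∩ {B0,B1,B3,B5,B6} = {B0,B1,B3}; idom=B3
  B8: preds {B6,B7}: {B0,B1,B3,B5,B6} ∩ {B0,B1,B3,B7} = {B0,B1,B3}; idom=B3

DF walk-up:
  join B1 pred B0: · stop@B0
  join B1 pred B3: B3→B1 stop@B0
  join B5 pred B3: · stop@B3
  join B5 pred B4: B4 stop@B3
  join B7 pred B4: B4 stop@B3
  join B7 pred B6: B6→B5 stop@B3
  join B8 pred B6: B6→B5 stop@B3
  join B8 pred B7: B7 stop@B3
  DF(B0)=∅
  DF(B1)={B1}
  DF(B2)=∅
  DF(B3)={B1}
  DF(B4)={B5,B7}
  DF(B5)={B7,B8}
  DF(B6)={B7,B8}
  DF(B7)={B8}
  DF(B8)=∅

DF(B6) = ["B7", "B8"]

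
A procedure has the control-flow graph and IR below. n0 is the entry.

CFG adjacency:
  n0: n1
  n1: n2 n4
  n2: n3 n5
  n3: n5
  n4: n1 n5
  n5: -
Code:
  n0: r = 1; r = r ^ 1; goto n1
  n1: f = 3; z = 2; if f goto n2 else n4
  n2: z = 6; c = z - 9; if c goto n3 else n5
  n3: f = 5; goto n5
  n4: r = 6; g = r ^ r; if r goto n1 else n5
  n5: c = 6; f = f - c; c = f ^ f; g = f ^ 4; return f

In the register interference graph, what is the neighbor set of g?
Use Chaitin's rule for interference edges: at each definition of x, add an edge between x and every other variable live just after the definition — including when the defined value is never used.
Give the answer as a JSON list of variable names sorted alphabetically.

Per-block:
  n0: def={r} ue=∅
  n1: def={f,z} ue=∅
  n2: def={c,z} ue=∅
  n3: def={f} ue=∅
  n4: def={g,r} ue=∅
  n5: def={c,f,g} ue={f}

Liveness:
  n0 li=∅ lo=∅
  n1 li=∅ lo={f}
  n2 li={f} lo={f}
  n3 li=∅ lo={f}
  n4 li={f} lo={f}
  n5 li={f} lo=∅

Interfere edges:
  c: {f}
  f: {c,g,r,z}
  g: {f,r}
  r: {f,g}
  z: {f}

N(g) = ["f", "r"]

Answer: ["f", "r"]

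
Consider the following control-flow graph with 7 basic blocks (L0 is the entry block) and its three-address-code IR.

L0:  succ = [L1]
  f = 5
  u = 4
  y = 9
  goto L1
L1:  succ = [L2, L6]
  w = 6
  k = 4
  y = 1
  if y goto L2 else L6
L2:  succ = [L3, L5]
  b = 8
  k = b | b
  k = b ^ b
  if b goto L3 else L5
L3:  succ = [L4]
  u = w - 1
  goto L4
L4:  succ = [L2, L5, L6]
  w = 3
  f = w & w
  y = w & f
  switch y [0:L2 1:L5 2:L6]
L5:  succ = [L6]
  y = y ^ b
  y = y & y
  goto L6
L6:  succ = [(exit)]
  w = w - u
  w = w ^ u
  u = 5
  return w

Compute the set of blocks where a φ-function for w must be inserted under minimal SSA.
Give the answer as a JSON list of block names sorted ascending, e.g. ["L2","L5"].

Answer: ["L2", "L5", "L6"]

Derivation:
idom tree: L1←L0 L2←L1 L3←L2 L4←L3 L5←L2 L6←L1
Join-block Dom:
  L2: preds {L1,L4}: {L0,L1} ∩ {L0,L1,L2,L3,L4} = {L0,L1}; idom=L1
  L5: preds {L2,L4}: {L0,L1,L2} ∩ {L0,L1,L2,L3,L4} = {L0,L1,L2}; idom=L2
  L6: preds {L1,L4,L5}: {L0,L1} ∩ {L0,L1,L2,L3,L4} ∩ {L0,L1,L2,L5} = {L0,L1}; idom=L1

DF walk-up:
  L2←L1: walk · to L1
  L2←L4: walk L4→L3→L2 to L1
  L5←L2: walk · to L2
  L5←L4: walk L4→L3 to L2
  L6←L1: walk · to L1
  L6←L4: walk L4→L3→L2 to L1
  L6←L5: walk L5→L2 to L1
  DF(L0)=∅
  DF(L1)=∅
  DF(L2)={L2,L6}
  DF(L3)={L2,L5,L6}
  DF(L4)={L2,L5,L6}
  DF(L5)={L6}
  DF(L6)=∅

φ for w: defs {L1,L4,L6}
  DF⁺ = {L2,L5,L6}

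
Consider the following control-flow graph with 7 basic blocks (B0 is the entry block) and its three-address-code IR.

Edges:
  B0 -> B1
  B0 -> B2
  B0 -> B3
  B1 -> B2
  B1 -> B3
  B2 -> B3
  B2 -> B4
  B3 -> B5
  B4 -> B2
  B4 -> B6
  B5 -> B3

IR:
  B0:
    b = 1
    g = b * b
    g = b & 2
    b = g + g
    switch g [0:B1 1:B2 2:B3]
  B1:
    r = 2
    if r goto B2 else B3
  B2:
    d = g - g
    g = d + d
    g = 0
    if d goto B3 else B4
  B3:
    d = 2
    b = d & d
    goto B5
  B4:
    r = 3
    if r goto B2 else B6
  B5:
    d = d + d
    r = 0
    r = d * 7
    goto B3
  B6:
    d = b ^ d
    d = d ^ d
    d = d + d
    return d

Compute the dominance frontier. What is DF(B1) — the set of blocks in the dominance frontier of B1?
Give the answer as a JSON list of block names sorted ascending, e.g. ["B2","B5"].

idom tree: B1←B0 B2←B0 B3←B0 B4←B2 B5←B3 B6←B4
Join-block Dom:
  B2: preds {B0,B1,B4}: {B0} ∩ {B0,B1} ∩ {B0,B2,B4} = {B0}; idom=B0
  B3: preds {B0,B1,B2,B5}: {B0} ∩ {B0,B1} ∩ {B0,B2} ∩ {B0,B3,B5} = {B0}; idom=B0

DF derivation:
  join B2 pred B0: · stop@B0
  join B2 pred B1: B1 stop@B0
  join B2 pred B4: B4→B2 stop@B0
  join B3 pred B0: · stop@B0
  join B3 pred B1: B1 stop@B0
  join B3 pred B2: B2 stop@B0
  join B3 pred B5: B5→B3 stop@B0
  B0: DF=∅
  B1: DF={B2,B3}
  B2: DF={B2,B3}
  B3: DF={B3}
  B4: DF={B2}
  B5: DF={B3}
  B6: DF=∅

DF(B1) = ["B2", "B3"]

Answer: ["B2", "B3"]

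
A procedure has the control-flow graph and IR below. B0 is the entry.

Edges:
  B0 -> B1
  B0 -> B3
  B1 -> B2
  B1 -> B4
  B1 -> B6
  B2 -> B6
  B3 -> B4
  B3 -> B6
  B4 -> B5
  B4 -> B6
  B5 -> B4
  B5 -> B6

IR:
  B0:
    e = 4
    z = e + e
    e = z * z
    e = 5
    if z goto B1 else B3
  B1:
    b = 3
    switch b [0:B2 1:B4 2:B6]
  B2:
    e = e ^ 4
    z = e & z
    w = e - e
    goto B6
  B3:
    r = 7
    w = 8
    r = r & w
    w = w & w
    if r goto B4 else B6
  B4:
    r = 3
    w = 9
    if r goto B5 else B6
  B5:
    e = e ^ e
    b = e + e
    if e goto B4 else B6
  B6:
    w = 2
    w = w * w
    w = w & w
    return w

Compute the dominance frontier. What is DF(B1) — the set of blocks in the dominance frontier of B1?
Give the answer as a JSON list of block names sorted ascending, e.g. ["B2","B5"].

Answer: ["B4", "B6"]

Analysis:
idom tree: B1←B0 B2←B1 B3←B0 B4←B0 B5←B4 B6←B0
Dom at joins:
  B4: preds {B1,B3,B5}: {B0,B1} ∩ {B0,B3} ∩ {B0,B4,B5} = {B0}; idom=B0
  B6: preds {B1,B2,B3,B4,B5}: {B0,B1} ∩ {B0,B1,B2} ∩ {B0,B3} ∩ {B0,B4} ∩ {B0,B4,B5} = {B0}; idom=B0

Frontier:
  B4←B1: walk B1 to B0
  B4←B3: walk B3 to B0
  B4←B5: walk B5→B4 to B0
  B6←B1: walk B1 to B0
  B6←B2: walk B2→B1 to B0
  B6←B3: walk B3 to B0
  B6←B4: walk B4 to B0
  B6←B5: walk B5→B4 to B0
  B0: DF=∅
  B1: DF={B4,B6}
  B2: DF={B6}
  B3: DF={B4,B6}
  B4: DF={B4,B6}
  B5: DF={B4,B6}
  B6: DF=∅

DF(B1) = ["B4", "B6"]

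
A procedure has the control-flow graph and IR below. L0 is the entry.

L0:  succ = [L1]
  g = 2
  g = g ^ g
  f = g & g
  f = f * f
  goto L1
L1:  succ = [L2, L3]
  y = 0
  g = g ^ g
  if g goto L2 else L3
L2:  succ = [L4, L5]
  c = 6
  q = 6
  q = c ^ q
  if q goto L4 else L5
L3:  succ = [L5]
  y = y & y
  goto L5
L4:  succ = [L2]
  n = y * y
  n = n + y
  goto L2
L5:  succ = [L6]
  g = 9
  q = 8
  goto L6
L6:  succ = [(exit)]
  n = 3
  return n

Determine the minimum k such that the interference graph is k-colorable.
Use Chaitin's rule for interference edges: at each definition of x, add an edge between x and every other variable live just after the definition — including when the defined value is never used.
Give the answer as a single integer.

Answer: 3

Working:
def/use:
  L0: def={f,g} ue=∅
  L1: def={g,y} ue={g}
  L2: def={c,q} ue=∅
  L3: def={y} ue={y}
  L4: def={n} ue={y}
  L5: def={g,q} ue=∅
  L6: def={n} ue=∅

Backward fixpoint:
  live L0: ∅→{g}
  live L1: {g}→{y}
  live L2: {y}→{y}
  live L3: {y}→∅
  live L4: {y}→{y}
  live L5: ∅→∅
  live L6: ∅→∅

Interference:
  c↔{q,y}
  f↔{g}
  g↔{f,y}
  n↔{y}
  q↔{c,y}
  y↔{c,g,n,q}

Colouring:
  {c,q,y} pairwise interfere (3-clique) ⇒ χ ≥ 3
  3-colouring: R0={f,y}  R1={c,g,n}  R2={q}
  χ = 3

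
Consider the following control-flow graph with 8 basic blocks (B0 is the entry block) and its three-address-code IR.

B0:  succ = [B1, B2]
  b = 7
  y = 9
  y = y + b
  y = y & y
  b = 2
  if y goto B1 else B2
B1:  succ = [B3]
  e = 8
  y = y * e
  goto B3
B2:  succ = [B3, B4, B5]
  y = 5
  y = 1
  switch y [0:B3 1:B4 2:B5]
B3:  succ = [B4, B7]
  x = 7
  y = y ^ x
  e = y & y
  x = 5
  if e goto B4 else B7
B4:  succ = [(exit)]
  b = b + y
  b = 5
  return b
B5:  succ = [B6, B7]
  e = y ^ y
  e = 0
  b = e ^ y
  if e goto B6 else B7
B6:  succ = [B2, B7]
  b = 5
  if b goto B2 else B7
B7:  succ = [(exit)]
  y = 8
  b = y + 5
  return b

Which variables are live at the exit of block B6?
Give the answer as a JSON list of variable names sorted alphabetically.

Block summaries:
  B0: {b,y} / ∅
  B1: {e,y} / {y}
  B2: {y} / ∅
  B3: {e,x,y} / {y}
  B4: {b} / {b,y}
  B5: {b,e} / {y}
  B6: {b} / ∅
  B7: {b,y} / ∅

Live sets:
  live B0: ∅→{b,y}
  live B1: {b,y}→{b,y}
  live B2: {b}→{b,y}
  live B3: {b,y}→{b,y}
  live B4: {b,y}→∅
  live B5: {y}→∅
  live B6: ∅→{b}
  live B7: ∅→∅

live-out(B6) = ["b"]

Answer: ["b"]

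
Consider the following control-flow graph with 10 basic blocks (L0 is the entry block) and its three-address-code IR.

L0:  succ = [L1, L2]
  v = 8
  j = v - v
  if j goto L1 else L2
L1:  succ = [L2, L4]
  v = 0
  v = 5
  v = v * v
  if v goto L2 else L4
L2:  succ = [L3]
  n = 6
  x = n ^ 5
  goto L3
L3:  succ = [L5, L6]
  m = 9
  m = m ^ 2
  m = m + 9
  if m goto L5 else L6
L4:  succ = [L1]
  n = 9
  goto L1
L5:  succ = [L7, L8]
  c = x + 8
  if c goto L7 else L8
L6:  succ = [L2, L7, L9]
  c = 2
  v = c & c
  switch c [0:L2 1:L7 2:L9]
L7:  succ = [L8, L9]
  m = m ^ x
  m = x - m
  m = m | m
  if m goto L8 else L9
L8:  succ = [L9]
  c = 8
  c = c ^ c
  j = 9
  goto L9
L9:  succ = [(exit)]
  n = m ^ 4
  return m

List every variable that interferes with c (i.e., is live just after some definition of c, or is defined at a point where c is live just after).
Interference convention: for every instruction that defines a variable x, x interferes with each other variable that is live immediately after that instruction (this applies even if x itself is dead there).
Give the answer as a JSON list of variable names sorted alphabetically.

Block summaries:
  L0: def={j,v} ue=∅
  L1: def={v} ue=∅
  L2: def={n,x} ue=∅
  L3: def={m} ue=∅
  L4: def={n} ue=∅
  L5: def={c} ue={x}
  L6: def={c,v} ue=∅
  L7: def={m} ue={m,x}
  L8: def={c,j} ue=∅
  L9: def={n} ue={m}

Live sets:
  L0: in=∅ out=∅
  L1: in=∅ out=∅
  L2: in=∅ out={x}
  L3: in={x} out={m,x}
  L4: in=∅ out=∅
  L5: in={m,x} out={m,x}
  L6: in={m,x} out={m,x}
  L7: in={m,x} out={m}
  L8: in={m} out={m}
  L9: in={m} out=∅

Interference:
  c: {m,v,x}
  j: {m}
  m: {c,j,n,v,x}
  n: {m}
  v: {c,m,x}
  x: {c,m,v}

N(c) = ["m", "v", "x"]

Answer: ["m", "v", "x"]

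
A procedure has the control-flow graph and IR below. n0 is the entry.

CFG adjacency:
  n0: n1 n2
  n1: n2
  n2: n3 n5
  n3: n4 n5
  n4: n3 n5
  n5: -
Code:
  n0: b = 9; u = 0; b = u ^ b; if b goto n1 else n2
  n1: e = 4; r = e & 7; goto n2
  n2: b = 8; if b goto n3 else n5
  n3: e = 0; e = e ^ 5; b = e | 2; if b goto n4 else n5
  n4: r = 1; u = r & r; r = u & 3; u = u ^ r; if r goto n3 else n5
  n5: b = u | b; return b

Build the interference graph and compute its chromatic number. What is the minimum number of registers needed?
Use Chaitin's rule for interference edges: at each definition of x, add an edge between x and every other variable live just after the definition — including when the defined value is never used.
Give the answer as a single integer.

Block summaries:
  n0 def {b,u} use ∅
  n1 def {e,r} use ∅
  n2 def {b} use ∅
  n3 def {b,e} use ∅
  n4 def {r,u} use ∅
  n5 def {b} use {b,u}

Backward fixpoint:
  n0: in=∅ out={u}
  n1: in={u} out={u}
  n2: in={u} out={b,u}
  n3: in={u} out={b,u}
  n4: in={b} out={b,u}
  n5: in={b,u} out=∅

Interfere edges:
  b — {r,u}
  e — {u}
  r — {b,u}
  u — {b,e,r}

Colouring:
  clique {b,r,u} ⇒ need ≥ 3
  assign b→c1 e→c1 r→c2 u→c0 — no edge inside a register ⇒ χ ≤ 3
  χ = 3

Answer: 3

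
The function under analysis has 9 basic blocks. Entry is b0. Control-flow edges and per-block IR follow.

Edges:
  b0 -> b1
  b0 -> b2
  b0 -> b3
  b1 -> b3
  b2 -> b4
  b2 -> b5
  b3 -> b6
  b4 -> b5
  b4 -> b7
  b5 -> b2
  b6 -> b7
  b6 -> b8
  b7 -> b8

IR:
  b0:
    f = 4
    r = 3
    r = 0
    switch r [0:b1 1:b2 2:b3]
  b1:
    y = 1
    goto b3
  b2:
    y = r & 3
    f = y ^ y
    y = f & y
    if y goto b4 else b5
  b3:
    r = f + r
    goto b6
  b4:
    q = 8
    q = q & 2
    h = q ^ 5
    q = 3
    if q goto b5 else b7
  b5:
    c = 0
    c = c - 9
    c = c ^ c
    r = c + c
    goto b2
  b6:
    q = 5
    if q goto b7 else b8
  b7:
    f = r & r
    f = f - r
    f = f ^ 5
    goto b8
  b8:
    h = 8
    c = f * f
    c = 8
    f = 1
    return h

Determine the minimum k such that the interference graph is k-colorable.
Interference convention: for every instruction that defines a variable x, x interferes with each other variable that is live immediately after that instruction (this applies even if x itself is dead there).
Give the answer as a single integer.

Block summaries:
  b0 def {f,r} use ∅
  b1 def {y} use ∅
  b2 def {f,y} use {r}
  b3 def {r} use {f,r}
  b4 def {h,q} use ∅
  b5 def {c,r} use ∅
  b6 def {q} use ∅
  b7 def {f} use {r}
  b8 def {c,f,h} use {f}

Liveness:
  live b0: ∅→{f,r}
  live b1: {f,r}→{f,r}
  live b2: {r}→{r}
  live b3: {f,r}→{f,r}
  live b4: {r}→{r}
  live b5: ∅→{r}
  live b6: {f,r}→{f,r}
  live b7: {r}→{f}
  live b8: {f}→∅

Interfere edges:
  c — {h}
  f — {h,q,r,y}
  h — {c,f,r}
  q — {f,r}
  r — {f,h,q,y}
  y — {f,r}

Registers:
  lower bound: {f,h,r} mutually conflict ⇒ χ ≥ 3
  3-colouring: c0={c,f}  c1={r}  c2={h,q,y}
  χ = 3

Answer: 3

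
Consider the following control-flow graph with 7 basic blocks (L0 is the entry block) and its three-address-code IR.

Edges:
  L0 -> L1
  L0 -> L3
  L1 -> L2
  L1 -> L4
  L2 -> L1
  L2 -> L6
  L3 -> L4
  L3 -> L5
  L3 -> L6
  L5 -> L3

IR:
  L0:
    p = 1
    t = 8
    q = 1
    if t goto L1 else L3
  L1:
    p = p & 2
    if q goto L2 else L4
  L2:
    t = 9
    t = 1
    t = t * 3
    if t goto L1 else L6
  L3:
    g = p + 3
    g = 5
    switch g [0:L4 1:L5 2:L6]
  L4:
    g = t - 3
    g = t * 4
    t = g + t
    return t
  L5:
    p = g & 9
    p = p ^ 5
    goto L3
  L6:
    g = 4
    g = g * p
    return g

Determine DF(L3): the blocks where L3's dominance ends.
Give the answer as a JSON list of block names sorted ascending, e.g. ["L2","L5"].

Answer: ["L3", "L4", "L6"]

Analysis:
idom tree: L1←L0 L2←L1 L3←L0 L4←L0 L5←L3 L6←L0
Dom∩ at merges:
  L1: preds {L0,L2}: {L0} ∩ {L0,L1,L2} = {L0}; idom=L0
  L3: preds {L0,L5}: {L0} ∩ {L0,L3,L5} = {L0}; idom=L0
  L4: preds {L1,L3}: {L0,L1} ∩ {L0,L3} = {L0}; idom=L0
  L6: preds {L2,L3}: {L0,L1,L2} ∩ {L0,L3} = {L0}; idom=L0

Frontier:
  L1←L0: walk · to L0
  L1←L2: walk L2→L1 to L0
  L3←L0: walk · to L0
  L3←L5: walk L5→L3 to L0
  L4←L1: walk L1 to L0
  L4←L3: walk L3 to L0
  L6←L2: walk L2→L1 to L0
  L6←L3: walk L3 to L0
  L0: DF=∅
  L1: DF={L1,L4,L6}
  L2: DF={L1,L6}
  L3: DF={L3,L4,L6}
  L4: DF=∅
  L5: DF={L3}
  L6: DF=∅

DF(L3) = ["L3", "L4", "L6"]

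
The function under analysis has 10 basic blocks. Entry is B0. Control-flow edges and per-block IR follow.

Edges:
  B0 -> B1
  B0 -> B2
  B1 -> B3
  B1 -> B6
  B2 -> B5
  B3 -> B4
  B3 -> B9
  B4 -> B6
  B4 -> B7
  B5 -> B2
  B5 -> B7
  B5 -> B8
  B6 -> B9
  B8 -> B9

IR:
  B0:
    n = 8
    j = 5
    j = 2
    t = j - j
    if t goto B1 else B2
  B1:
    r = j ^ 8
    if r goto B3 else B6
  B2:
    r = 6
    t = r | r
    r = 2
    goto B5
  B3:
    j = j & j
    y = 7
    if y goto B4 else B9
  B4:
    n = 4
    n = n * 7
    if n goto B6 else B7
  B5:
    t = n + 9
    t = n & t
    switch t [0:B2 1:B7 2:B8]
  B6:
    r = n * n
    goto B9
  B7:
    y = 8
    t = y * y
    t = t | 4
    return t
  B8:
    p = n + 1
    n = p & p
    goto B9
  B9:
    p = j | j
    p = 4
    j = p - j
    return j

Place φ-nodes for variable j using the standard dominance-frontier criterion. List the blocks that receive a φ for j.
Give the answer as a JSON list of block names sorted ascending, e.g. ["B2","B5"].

idom tree: B1←B0 B2←B0 B3←B1 B4←B3 B5←B2 B6←B1 B7←B0 B8←B5 B9←B0
Dom∩ at merges:
  B2: preds {B0,B5}: {B0} ∩ {B0,B2,B5} = {B0}; idom=B0
  B6: preds {B1,B4}: {B0,B1} ∩ {B0,B1,B3,B4} = {B0,B1}; idom=B1
  B7: preds {B4,B5}: {B0,B1,B3,B4} ∩ {B0,B2,B5} = {B0}; idom=B0
  B9: preds {B3,B6,B8}: {B0,B1,B3} ∩ {B0,B1,B6} ∩ {B0,B2,B5,B8} = {B0}; idom=B0

Frontier:
  join B2 pred B0: · stop@B0
  join B2 pred B5: B5→B2 stop@B0
  join B6 pred B1: · stop@B1
  join B6 pred B4: B4→B3 stop@B1
  join B7 pred B4: B4→B3→B1 stop@B0
  join B7 pred B5: B5→B2 stop@B0
  join B9 pred B3: B3→B1 stop@B0
  join B9 pred B6: B6→B1 stop@B0
  join B9 pred B8: B8→B5→B2 stop@B0
  B0: DF=∅
  B1: DF={B7,B9}
  B2: DF={B2,B7,B9}
  B3: DF={B6,B7,B9}
  B4: DF={B6,B7}
  B5: DF={B2,B7,B9}
  B6: DF={B9}
  B7: DF=∅
  B8: DF={B9}
  B9: DF=∅

φ for j: defs {B0,B3,B9}
  DF⁺ = {B6,B7,B9}

Answer: ["B6", "B7", "B9"]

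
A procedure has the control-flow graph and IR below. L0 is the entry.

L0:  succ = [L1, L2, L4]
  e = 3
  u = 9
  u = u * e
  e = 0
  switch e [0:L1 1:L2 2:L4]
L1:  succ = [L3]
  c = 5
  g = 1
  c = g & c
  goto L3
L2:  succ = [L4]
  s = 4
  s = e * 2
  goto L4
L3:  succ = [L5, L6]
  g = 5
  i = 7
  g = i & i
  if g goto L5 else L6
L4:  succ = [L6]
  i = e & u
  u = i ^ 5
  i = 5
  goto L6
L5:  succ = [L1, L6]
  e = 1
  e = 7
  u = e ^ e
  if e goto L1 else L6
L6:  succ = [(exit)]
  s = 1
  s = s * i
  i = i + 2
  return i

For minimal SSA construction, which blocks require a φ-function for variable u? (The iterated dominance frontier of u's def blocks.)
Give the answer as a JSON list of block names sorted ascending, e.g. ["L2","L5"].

Answer: ["L1", "L6"]

Working:
idom tree: L1←L0 L2←L0 L3←L1 L4←L0 L5←L3 L6←L0
Join-block Dom:
  L1: preds {L0,L5}: {L0} ∩ {L0,L1,L3,L5} = {L0}; idom=L0
  L4: preds {L0,L2}: {L0} ∩ {L0,L2} = {L0}; idom=L0
  L6: preds {L3,L4,L5}: {L0,L1,L3} ∩ {L0,L4} ∩ {L0,L1,L3,L5} = {L0}; idom=L0

Frontier:
  L1←L0: walk · to L0
  L1←L5: walk L5→L3→L1 to L0
  L4←L0: walk · to L0
  L4←L2: walk L2 to L0
  L6←L3: walk L3→L1 to L0
  L6←L4: walk L4 to L0
  L6←L5: walk L5→L3→L1 to L0
  L0 → ∅
  L1 → {L1,L6}
  L2 → {L4}
  L3 → {L1,L6}
  L4 → {L6}
  L5 → {L1,L6}
  L6 → ∅

φ for u: defs {L0,L4,L5}
  DF⁺ = {L1,L6}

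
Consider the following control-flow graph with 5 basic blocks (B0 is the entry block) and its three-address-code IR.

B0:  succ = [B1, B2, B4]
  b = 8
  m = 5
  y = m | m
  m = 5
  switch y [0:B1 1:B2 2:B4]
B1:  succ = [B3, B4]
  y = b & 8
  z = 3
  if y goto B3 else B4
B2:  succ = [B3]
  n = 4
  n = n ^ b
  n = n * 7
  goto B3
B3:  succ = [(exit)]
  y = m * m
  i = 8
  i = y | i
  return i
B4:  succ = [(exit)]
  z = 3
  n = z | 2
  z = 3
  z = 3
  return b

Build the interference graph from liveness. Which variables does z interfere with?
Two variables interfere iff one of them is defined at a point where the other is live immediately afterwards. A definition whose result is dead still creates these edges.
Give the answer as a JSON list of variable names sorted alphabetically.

Per-block:
  B0: def={b,m,y} ue=∅
  B1: def={y,z} ue={b}
  B2: def={n} ue={b}
  B3: def={i,y} ue={m}
  B4: def={n,z} ue={b}

Liveness:
  B0: in=∅ out={b,m}
  B1: in={b,m} out={b,m}
  B2: in={b,m} out={m}
  B3: in={m} out=∅
  B4: in={b} out=∅

Conflict graph:
  b: {m,n,y,z}
  i: {y}
  m: {b,n,y,z}
  n: {b,m}
  y: {b,i,m,z}
  z: {b,m,y}

N(z) = ["b", "m", "y"]

Answer: ["b", "m", "y"]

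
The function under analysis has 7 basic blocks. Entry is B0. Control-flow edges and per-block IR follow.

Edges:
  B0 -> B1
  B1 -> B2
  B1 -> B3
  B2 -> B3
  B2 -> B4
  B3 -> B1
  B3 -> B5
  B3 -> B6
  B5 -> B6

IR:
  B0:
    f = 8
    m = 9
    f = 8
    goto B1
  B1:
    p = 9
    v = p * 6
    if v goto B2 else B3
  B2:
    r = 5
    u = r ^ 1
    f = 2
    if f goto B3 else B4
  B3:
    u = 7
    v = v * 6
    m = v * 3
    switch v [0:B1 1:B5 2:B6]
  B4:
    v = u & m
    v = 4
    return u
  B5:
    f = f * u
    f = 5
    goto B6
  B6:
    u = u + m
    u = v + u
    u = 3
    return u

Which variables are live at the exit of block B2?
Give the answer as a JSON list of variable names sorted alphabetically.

Block summaries:
  B0: {f,m} / ∅
  B1: {p,v} / ∅
  B2: {f,r,u} / ∅
  B3: {m,u,v} / {v}
  B4: {v} / {m,u}
  B5: {f} / {f,u}
  B6: {u} / {m,u,v}

Backward fixpoint:
  live B0: ∅→{f,m}
  live B1: {f,m}→{f,m,v}
  live B2: {m,v}→{f,m,u,v}
  live B3: {f,v}→{f,m,u,v}
  live B4: {m,u}→∅
  live B5: {f,m,u,v}→{m,u,v}
  live B6: {m,u,v}→∅

live-out(B2) = ["f", "m", "u", "v"]

Answer: ["f", "m", "u", "v"]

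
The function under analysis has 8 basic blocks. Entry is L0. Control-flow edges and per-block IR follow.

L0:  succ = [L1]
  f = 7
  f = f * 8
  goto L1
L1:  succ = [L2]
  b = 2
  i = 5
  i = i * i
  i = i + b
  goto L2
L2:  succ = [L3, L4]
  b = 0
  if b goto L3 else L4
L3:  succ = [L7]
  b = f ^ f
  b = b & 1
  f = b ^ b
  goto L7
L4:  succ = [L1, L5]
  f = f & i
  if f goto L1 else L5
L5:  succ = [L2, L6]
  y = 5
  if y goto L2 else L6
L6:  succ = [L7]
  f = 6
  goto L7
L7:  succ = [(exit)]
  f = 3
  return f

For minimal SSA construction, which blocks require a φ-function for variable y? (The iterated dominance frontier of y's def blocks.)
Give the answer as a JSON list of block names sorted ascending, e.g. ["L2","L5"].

Answer: ["L1", "L2", "L7"]

Derivation:
idom tree: L1←L0 L2←L1 L3←L2 L4←L2 L5←L4 L6←L5 L7←L2
Join-block Dom:
  L1: preds {L0,L4}: {L0} ∩ {L0,L1,L2,L4} = {L0}; idom=L0
  L2: preds {L1,L5}: {L0,L1} ∩ {L0,L1,L2,L4,L5} = {L0,L1}; idom=L1
  L7: preds {L3,L6}: {L0,L1,L2,L3} ∩ {L0,L1,L2,L4,L5,L6} = {L0,L1,L2}; idom=L2

DF derivation:
  L1←L0: walk · to L0
  L1←L4: walk L4→L2→L1 to L0
  L2←L1: walk · to L1
  L2←L5: walk L5→L4→L2 to L1
  L7←L3: walk L3 to L2
  L7←L6: walk L6→L5→L4 to L2
  L0: DF=∅
  L1: DF={L1}
  L2: DF={L1,L2}
  L3: DF={L7}
  L4: DF={L1,L2,L7}
  L5: DF={L2,L7}
  L6: DF={L7}
  L7: DF=∅

φ for y: defs {L5}
  DF⁺ = {L1,L2,L7}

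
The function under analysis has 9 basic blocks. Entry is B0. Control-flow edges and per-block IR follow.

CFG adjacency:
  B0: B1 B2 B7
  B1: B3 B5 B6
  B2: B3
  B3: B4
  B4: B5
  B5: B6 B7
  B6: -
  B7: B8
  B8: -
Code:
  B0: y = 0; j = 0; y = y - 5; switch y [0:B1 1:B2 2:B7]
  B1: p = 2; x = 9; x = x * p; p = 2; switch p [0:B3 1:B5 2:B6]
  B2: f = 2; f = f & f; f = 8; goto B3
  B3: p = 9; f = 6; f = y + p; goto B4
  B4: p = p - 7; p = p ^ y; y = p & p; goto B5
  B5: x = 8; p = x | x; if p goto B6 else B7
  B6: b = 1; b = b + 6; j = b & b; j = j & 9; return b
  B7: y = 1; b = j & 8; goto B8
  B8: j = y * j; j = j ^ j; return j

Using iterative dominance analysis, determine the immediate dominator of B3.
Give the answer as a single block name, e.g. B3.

idom tree: B1←B0 B2←B0 B3←B0 B4←B3 B5←B0 B6←B0 B7←B0 B8←B7
Join-block Dom:
  B3: preds {B1,B2}: {B0,B1} ∩ {B0,B2} = {B0}; idom=B0
  B5: preds {B1,B4}: {B0,B1} ∩ {B0,B3,B4} = {B0}; idom=B0
  B6: preds {B1,B5}: {B0,B1} ∩ {B0,B5} = {B0}; idom=B0
  B7: preds {B0,B5}: {B0} ∩ {B0,B5} = {B0}; idom=B0

idom(B3) = B0

Answer: B0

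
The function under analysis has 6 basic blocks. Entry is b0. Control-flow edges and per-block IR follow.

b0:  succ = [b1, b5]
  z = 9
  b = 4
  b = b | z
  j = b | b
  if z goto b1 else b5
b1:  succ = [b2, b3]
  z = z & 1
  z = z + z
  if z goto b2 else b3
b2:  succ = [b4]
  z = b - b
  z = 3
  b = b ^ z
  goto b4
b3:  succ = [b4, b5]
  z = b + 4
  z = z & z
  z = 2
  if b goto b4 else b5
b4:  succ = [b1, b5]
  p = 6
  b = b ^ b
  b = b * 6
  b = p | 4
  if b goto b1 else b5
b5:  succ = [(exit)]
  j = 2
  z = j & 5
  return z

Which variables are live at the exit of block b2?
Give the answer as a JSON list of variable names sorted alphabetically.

def/use:
  b0: def={b,j,z} ue=∅
  b1: def={z} ue={z}
  b2: def={b,z} ue={b}
  b3: def={z} ue={b}
  b4: def={b,p} ue={b}
  b5: def={j,z} ue=∅

Liveness:
  b0 li=∅ lo={b,z}
  b1 li={b,z} lo={b}
  b2 li={b} lo={b,z}
  b3 li={b} lo={b,z}
  b4 li={b,z} lo={b,z}
  b5 li=∅ lo=∅

live-out(b2) = ["b", "z"]

Answer: ["b", "z"]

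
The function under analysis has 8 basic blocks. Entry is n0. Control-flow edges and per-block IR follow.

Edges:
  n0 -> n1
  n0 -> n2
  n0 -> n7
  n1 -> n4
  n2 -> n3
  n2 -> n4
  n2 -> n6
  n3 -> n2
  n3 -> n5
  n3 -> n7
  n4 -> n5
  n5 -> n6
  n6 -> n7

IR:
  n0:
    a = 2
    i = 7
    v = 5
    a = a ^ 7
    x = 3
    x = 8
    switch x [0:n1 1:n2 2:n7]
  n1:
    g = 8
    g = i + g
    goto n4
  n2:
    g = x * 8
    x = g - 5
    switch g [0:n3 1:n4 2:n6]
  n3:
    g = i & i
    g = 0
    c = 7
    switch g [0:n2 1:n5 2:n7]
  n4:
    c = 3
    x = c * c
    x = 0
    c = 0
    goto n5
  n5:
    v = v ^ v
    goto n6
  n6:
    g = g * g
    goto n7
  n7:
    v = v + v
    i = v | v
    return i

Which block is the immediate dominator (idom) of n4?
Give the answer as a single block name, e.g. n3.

Answer: n0

Analysis:
idom tree: n1←n0 n2←n0 n3←n2 n4←n0 n5←n0 n6←n0 n7←n0
Join-block Dom:
  n2: preds {n0,n3}: {n0} ∩ {n0,n2,n3} = {n0}; idom=n0
  n4: preds {n1,n2}: {n0,n1} ∩ {n0,n2} = {n0}; idom=n0
  n5: preds {n3,n4}: {n0,n2,n3} ∩ {n0,n4} = {n0}; idom=n0
  n6: preds {n2,n5}: {n0,n2} ∩ {n0,n5} = {n0}; idom=n0
  n7: preds {n0,n3,n6}: {n0} ∩ {n0,n2,n3} ∩ {n0,n6} = {n0}; idom=n0

idom(n4) = n0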